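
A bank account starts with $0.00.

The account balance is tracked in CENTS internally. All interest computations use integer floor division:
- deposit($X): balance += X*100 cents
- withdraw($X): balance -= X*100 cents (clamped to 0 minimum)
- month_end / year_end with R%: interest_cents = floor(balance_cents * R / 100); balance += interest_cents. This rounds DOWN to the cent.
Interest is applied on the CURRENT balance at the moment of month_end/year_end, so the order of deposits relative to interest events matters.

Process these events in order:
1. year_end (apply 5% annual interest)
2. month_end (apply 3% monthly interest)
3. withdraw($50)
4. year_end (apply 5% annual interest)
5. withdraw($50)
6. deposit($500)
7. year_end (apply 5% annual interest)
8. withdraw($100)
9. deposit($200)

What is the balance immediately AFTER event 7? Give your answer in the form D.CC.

After 1 (year_end (apply 5% annual interest)): balance=$0.00 total_interest=$0.00
After 2 (month_end (apply 3% monthly interest)): balance=$0.00 total_interest=$0.00
After 3 (withdraw($50)): balance=$0.00 total_interest=$0.00
After 4 (year_end (apply 5% annual interest)): balance=$0.00 total_interest=$0.00
After 5 (withdraw($50)): balance=$0.00 total_interest=$0.00
After 6 (deposit($500)): balance=$500.00 total_interest=$0.00
After 7 (year_end (apply 5% annual interest)): balance=$525.00 total_interest=$25.00

Answer: 525.00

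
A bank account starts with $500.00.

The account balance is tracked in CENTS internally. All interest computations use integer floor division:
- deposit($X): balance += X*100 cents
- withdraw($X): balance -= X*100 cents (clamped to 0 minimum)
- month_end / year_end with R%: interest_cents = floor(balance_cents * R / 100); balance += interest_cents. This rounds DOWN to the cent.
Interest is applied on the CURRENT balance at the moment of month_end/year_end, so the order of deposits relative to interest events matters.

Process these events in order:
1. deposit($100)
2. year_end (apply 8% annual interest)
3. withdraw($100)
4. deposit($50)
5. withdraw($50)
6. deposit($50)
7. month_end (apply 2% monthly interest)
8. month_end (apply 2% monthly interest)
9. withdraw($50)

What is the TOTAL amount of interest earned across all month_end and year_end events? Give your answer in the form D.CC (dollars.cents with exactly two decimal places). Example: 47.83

Answer: 72.15

Derivation:
After 1 (deposit($100)): balance=$600.00 total_interest=$0.00
After 2 (year_end (apply 8% annual interest)): balance=$648.00 total_interest=$48.00
After 3 (withdraw($100)): balance=$548.00 total_interest=$48.00
After 4 (deposit($50)): balance=$598.00 total_interest=$48.00
After 5 (withdraw($50)): balance=$548.00 total_interest=$48.00
After 6 (deposit($50)): balance=$598.00 total_interest=$48.00
After 7 (month_end (apply 2% monthly interest)): balance=$609.96 total_interest=$59.96
After 8 (month_end (apply 2% monthly interest)): balance=$622.15 total_interest=$72.15
After 9 (withdraw($50)): balance=$572.15 total_interest=$72.15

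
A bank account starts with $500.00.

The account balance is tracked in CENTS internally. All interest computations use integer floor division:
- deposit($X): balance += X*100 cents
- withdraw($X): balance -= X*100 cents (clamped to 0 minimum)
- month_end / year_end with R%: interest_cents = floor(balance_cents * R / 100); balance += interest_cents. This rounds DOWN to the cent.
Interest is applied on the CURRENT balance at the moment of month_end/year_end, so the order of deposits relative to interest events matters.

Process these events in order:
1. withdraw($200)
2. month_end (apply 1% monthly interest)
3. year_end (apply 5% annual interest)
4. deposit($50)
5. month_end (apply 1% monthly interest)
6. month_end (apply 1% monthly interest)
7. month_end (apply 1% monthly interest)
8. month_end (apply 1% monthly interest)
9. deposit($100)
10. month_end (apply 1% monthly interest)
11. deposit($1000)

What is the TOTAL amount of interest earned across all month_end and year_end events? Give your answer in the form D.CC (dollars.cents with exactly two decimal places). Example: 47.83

After 1 (withdraw($200)): balance=$300.00 total_interest=$0.00
After 2 (month_end (apply 1% monthly interest)): balance=$303.00 total_interest=$3.00
After 3 (year_end (apply 5% annual interest)): balance=$318.15 total_interest=$18.15
After 4 (deposit($50)): balance=$368.15 total_interest=$18.15
After 5 (month_end (apply 1% monthly interest)): balance=$371.83 total_interest=$21.83
After 6 (month_end (apply 1% monthly interest)): balance=$375.54 total_interest=$25.54
After 7 (month_end (apply 1% monthly interest)): balance=$379.29 total_interest=$29.29
After 8 (month_end (apply 1% monthly interest)): balance=$383.08 total_interest=$33.08
After 9 (deposit($100)): balance=$483.08 total_interest=$33.08
After 10 (month_end (apply 1% monthly interest)): balance=$487.91 total_interest=$37.91
After 11 (deposit($1000)): balance=$1487.91 total_interest=$37.91

Answer: 37.91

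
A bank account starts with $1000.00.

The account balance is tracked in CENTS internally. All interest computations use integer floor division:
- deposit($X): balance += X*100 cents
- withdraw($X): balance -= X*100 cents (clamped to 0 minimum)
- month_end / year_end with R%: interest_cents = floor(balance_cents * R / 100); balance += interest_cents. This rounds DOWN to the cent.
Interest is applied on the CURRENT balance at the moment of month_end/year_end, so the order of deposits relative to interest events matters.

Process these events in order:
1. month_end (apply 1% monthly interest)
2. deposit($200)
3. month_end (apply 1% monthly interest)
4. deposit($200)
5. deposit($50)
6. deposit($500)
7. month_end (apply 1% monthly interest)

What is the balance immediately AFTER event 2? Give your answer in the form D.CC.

After 1 (month_end (apply 1% monthly interest)): balance=$1010.00 total_interest=$10.00
After 2 (deposit($200)): balance=$1210.00 total_interest=$10.00

Answer: 1210.00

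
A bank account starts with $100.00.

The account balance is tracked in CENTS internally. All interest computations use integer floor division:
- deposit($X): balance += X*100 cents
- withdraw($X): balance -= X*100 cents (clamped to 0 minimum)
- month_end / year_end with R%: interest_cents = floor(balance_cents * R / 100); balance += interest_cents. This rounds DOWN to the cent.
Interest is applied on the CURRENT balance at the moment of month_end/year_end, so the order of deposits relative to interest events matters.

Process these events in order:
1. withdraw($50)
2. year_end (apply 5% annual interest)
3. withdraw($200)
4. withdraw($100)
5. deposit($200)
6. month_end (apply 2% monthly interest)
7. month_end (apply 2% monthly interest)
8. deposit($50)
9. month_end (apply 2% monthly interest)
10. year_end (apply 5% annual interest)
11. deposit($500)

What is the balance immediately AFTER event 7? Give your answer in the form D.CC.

Answer: 208.08

Derivation:
After 1 (withdraw($50)): balance=$50.00 total_interest=$0.00
After 2 (year_end (apply 5% annual interest)): balance=$52.50 total_interest=$2.50
After 3 (withdraw($200)): balance=$0.00 total_interest=$2.50
After 4 (withdraw($100)): balance=$0.00 total_interest=$2.50
After 5 (deposit($200)): balance=$200.00 total_interest=$2.50
After 6 (month_end (apply 2% monthly interest)): balance=$204.00 total_interest=$6.50
After 7 (month_end (apply 2% monthly interest)): balance=$208.08 total_interest=$10.58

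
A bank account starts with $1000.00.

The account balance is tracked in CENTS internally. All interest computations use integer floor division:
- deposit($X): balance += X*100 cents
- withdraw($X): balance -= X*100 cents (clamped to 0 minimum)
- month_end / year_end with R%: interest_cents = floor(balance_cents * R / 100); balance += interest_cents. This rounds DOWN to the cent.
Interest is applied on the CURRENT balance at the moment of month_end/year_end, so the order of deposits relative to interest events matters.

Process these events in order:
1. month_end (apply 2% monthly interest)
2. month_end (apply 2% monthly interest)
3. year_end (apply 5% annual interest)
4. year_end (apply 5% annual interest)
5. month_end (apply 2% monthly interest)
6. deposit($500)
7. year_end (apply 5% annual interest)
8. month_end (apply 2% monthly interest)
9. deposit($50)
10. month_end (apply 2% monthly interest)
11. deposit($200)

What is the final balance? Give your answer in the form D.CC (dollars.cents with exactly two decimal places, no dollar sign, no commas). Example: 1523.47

Answer: 2075.30

Derivation:
After 1 (month_end (apply 2% monthly interest)): balance=$1020.00 total_interest=$20.00
After 2 (month_end (apply 2% monthly interest)): balance=$1040.40 total_interest=$40.40
After 3 (year_end (apply 5% annual interest)): balance=$1092.42 total_interest=$92.42
After 4 (year_end (apply 5% annual interest)): balance=$1147.04 total_interest=$147.04
After 5 (month_end (apply 2% monthly interest)): balance=$1169.98 total_interest=$169.98
After 6 (deposit($500)): balance=$1669.98 total_interest=$169.98
After 7 (year_end (apply 5% annual interest)): balance=$1753.47 total_interest=$253.47
After 8 (month_end (apply 2% monthly interest)): balance=$1788.53 total_interest=$288.53
After 9 (deposit($50)): balance=$1838.53 total_interest=$288.53
After 10 (month_end (apply 2% monthly interest)): balance=$1875.30 total_interest=$325.30
After 11 (deposit($200)): balance=$2075.30 total_interest=$325.30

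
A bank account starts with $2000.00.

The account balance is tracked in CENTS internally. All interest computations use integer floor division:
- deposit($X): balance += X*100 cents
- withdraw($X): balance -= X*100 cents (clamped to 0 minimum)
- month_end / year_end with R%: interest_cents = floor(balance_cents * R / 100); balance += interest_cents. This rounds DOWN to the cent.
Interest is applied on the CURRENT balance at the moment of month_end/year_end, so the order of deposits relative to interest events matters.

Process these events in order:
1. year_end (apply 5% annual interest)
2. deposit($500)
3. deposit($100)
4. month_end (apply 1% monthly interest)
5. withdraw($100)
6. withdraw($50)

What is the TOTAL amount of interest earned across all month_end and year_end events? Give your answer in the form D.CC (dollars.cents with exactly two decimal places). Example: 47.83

Answer: 127.00

Derivation:
After 1 (year_end (apply 5% annual interest)): balance=$2100.00 total_interest=$100.00
After 2 (deposit($500)): balance=$2600.00 total_interest=$100.00
After 3 (deposit($100)): balance=$2700.00 total_interest=$100.00
After 4 (month_end (apply 1% monthly interest)): balance=$2727.00 total_interest=$127.00
After 5 (withdraw($100)): balance=$2627.00 total_interest=$127.00
After 6 (withdraw($50)): balance=$2577.00 total_interest=$127.00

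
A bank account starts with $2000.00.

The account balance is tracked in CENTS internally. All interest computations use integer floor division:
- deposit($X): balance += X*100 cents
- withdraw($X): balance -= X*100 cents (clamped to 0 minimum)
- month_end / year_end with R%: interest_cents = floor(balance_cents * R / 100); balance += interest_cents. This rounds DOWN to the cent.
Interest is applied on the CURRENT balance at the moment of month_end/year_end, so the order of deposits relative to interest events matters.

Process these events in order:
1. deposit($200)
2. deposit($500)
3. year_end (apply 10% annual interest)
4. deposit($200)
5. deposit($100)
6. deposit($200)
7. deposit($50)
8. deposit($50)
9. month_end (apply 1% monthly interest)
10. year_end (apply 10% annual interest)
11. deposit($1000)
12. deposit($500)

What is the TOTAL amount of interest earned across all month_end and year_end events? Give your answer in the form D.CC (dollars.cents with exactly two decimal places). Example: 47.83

After 1 (deposit($200)): balance=$2200.00 total_interest=$0.00
After 2 (deposit($500)): balance=$2700.00 total_interest=$0.00
After 3 (year_end (apply 10% annual interest)): balance=$2970.00 total_interest=$270.00
After 4 (deposit($200)): balance=$3170.00 total_interest=$270.00
After 5 (deposit($100)): balance=$3270.00 total_interest=$270.00
After 6 (deposit($200)): balance=$3470.00 total_interest=$270.00
After 7 (deposit($50)): balance=$3520.00 total_interest=$270.00
After 8 (deposit($50)): balance=$3570.00 total_interest=$270.00
After 9 (month_end (apply 1% monthly interest)): balance=$3605.70 total_interest=$305.70
After 10 (year_end (apply 10% annual interest)): balance=$3966.27 total_interest=$666.27
After 11 (deposit($1000)): balance=$4966.27 total_interest=$666.27
After 12 (deposit($500)): balance=$5466.27 total_interest=$666.27

Answer: 666.27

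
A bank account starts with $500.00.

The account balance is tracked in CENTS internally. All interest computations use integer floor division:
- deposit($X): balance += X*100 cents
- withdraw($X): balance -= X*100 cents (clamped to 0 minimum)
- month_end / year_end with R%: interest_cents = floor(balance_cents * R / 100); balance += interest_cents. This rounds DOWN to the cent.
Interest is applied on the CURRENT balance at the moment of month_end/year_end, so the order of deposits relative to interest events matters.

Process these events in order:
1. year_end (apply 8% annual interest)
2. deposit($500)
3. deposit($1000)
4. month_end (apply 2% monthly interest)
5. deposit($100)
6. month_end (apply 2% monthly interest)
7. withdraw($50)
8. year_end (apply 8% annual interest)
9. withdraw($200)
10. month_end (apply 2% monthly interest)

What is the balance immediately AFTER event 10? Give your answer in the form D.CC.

Answer: 2191.32

Derivation:
After 1 (year_end (apply 8% annual interest)): balance=$540.00 total_interest=$40.00
After 2 (deposit($500)): balance=$1040.00 total_interest=$40.00
After 3 (deposit($1000)): balance=$2040.00 total_interest=$40.00
After 4 (month_end (apply 2% monthly interest)): balance=$2080.80 total_interest=$80.80
After 5 (deposit($100)): balance=$2180.80 total_interest=$80.80
After 6 (month_end (apply 2% monthly interest)): balance=$2224.41 total_interest=$124.41
After 7 (withdraw($50)): balance=$2174.41 total_interest=$124.41
After 8 (year_end (apply 8% annual interest)): balance=$2348.36 total_interest=$298.36
After 9 (withdraw($200)): balance=$2148.36 total_interest=$298.36
After 10 (month_end (apply 2% monthly interest)): balance=$2191.32 total_interest=$341.32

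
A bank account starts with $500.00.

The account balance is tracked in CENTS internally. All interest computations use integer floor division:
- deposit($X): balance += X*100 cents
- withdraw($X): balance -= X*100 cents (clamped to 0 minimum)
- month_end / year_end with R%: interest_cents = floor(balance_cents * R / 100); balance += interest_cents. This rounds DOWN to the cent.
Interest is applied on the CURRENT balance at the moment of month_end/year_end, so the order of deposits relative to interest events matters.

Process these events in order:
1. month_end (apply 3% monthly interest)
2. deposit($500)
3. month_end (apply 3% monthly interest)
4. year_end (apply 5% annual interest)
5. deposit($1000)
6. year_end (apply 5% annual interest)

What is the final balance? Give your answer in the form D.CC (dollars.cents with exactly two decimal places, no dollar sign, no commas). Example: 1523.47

Answer: 2202.60

Derivation:
After 1 (month_end (apply 3% monthly interest)): balance=$515.00 total_interest=$15.00
After 2 (deposit($500)): balance=$1015.00 total_interest=$15.00
After 3 (month_end (apply 3% monthly interest)): balance=$1045.45 total_interest=$45.45
After 4 (year_end (apply 5% annual interest)): balance=$1097.72 total_interest=$97.72
After 5 (deposit($1000)): balance=$2097.72 total_interest=$97.72
After 6 (year_end (apply 5% annual interest)): balance=$2202.60 total_interest=$202.60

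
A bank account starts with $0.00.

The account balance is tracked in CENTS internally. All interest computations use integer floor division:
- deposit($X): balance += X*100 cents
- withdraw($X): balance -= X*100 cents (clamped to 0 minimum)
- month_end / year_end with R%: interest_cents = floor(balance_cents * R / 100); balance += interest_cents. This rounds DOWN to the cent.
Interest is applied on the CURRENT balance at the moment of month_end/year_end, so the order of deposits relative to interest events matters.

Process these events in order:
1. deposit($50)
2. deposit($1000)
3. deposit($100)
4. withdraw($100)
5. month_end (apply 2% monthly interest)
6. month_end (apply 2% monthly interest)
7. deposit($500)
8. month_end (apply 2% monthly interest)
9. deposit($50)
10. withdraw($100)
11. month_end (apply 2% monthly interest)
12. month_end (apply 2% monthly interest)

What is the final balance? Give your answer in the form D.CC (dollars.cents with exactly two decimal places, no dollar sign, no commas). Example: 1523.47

After 1 (deposit($50)): balance=$50.00 total_interest=$0.00
After 2 (deposit($1000)): balance=$1050.00 total_interest=$0.00
After 3 (deposit($100)): balance=$1150.00 total_interest=$0.00
After 4 (withdraw($100)): balance=$1050.00 total_interest=$0.00
After 5 (month_end (apply 2% monthly interest)): balance=$1071.00 total_interest=$21.00
After 6 (month_end (apply 2% monthly interest)): balance=$1092.42 total_interest=$42.42
After 7 (deposit($500)): balance=$1592.42 total_interest=$42.42
After 8 (month_end (apply 2% monthly interest)): balance=$1624.26 total_interest=$74.26
After 9 (deposit($50)): balance=$1674.26 total_interest=$74.26
After 10 (withdraw($100)): balance=$1574.26 total_interest=$74.26
After 11 (month_end (apply 2% monthly interest)): balance=$1605.74 total_interest=$105.74
After 12 (month_end (apply 2% monthly interest)): balance=$1637.85 total_interest=$137.85

Answer: 1637.85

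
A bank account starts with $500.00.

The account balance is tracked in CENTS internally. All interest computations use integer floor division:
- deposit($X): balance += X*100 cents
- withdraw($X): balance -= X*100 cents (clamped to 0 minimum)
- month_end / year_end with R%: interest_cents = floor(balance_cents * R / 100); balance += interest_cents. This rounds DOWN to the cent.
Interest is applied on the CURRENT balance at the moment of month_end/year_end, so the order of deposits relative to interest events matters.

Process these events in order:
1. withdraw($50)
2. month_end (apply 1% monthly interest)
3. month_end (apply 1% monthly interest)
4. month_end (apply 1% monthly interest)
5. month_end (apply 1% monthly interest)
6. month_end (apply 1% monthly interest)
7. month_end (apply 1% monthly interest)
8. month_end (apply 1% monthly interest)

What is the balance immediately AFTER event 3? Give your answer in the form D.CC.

Answer: 459.04

Derivation:
After 1 (withdraw($50)): balance=$450.00 total_interest=$0.00
After 2 (month_end (apply 1% monthly interest)): balance=$454.50 total_interest=$4.50
After 3 (month_end (apply 1% monthly interest)): balance=$459.04 total_interest=$9.04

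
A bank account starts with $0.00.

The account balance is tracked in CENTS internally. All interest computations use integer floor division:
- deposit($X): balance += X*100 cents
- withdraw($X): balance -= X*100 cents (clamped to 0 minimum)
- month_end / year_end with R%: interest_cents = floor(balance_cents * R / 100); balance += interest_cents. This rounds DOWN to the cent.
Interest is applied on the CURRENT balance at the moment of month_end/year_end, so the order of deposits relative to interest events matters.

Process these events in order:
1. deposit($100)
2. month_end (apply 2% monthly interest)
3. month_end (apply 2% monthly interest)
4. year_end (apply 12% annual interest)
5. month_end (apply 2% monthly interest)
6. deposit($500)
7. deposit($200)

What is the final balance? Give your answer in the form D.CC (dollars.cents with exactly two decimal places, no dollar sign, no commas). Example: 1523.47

Answer: 818.85

Derivation:
After 1 (deposit($100)): balance=$100.00 total_interest=$0.00
After 2 (month_end (apply 2% monthly interest)): balance=$102.00 total_interest=$2.00
After 3 (month_end (apply 2% monthly interest)): balance=$104.04 total_interest=$4.04
After 4 (year_end (apply 12% annual interest)): balance=$116.52 total_interest=$16.52
After 5 (month_end (apply 2% monthly interest)): balance=$118.85 total_interest=$18.85
After 6 (deposit($500)): balance=$618.85 total_interest=$18.85
After 7 (deposit($200)): balance=$818.85 total_interest=$18.85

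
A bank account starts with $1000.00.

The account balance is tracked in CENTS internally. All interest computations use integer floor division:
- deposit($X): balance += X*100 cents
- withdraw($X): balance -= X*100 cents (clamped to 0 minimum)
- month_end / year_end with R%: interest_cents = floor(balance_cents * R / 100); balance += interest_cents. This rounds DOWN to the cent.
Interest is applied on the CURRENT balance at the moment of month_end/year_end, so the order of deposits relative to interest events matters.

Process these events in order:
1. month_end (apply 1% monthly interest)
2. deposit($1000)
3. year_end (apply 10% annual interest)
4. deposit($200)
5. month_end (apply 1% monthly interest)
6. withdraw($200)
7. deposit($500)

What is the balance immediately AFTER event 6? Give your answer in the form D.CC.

After 1 (month_end (apply 1% monthly interest)): balance=$1010.00 total_interest=$10.00
After 2 (deposit($1000)): balance=$2010.00 total_interest=$10.00
After 3 (year_end (apply 10% annual interest)): balance=$2211.00 total_interest=$211.00
After 4 (deposit($200)): balance=$2411.00 total_interest=$211.00
After 5 (month_end (apply 1% monthly interest)): balance=$2435.11 total_interest=$235.11
After 6 (withdraw($200)): balance=$2235.11 total_interest=$235.11

Answer: 2235.11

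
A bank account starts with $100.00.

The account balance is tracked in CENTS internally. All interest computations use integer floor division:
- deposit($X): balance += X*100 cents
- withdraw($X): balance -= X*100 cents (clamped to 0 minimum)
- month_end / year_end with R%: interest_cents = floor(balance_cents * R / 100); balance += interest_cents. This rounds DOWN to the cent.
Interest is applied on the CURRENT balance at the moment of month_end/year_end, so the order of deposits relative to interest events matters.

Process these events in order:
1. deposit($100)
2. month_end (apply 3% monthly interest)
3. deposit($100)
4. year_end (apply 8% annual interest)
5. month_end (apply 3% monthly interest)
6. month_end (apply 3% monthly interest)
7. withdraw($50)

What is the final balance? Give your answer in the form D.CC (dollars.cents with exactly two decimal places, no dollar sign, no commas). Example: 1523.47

Answer: 300.60

Derivation:
After 1 (deposit($100)): balance=$200.00 total_interest=$0.00
After 2 (month_end (apply 3% monthly interest)): balance=$206.00 total_interest=$6.00
After 3 (deposit($100)): balance=$306.00 total_interest=$6.00
After 4 (year_end (apply 8% annual interest)): balance=$330.48 total_interest=$30.48
After 5 (month_end (apply 3% monthly interest)): balance=$340.39 total_interest=$40.39
After 6 (month_end (apply 3% monthly interest)): balance=$350.60 total_interest=$50.60
After 7 (withdraw($50)): balance=$300.60 total_interest=$50.60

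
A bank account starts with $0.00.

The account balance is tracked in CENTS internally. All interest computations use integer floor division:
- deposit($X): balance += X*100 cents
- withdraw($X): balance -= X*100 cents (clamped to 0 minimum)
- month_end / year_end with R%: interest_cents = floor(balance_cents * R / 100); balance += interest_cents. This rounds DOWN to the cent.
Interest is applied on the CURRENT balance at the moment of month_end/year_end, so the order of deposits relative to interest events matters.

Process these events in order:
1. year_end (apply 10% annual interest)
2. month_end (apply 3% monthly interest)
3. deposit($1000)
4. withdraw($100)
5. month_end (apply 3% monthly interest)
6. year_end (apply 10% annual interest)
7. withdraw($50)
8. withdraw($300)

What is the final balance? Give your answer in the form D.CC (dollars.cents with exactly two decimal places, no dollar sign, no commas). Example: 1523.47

Answer: 669.70

Derivation:
After 1 (year_end (apply 10% annual interest)): balance=$0.00 total_interest=$0.00
After 2 (month_end (apply 3% monthly interest)): balance=$0.00 total_interest=$0.00
After 3 (deposit($1000)): balance=$1000.00 total_interest=$0.00
After 4 (withdraw($100)): balance=$900.00 total_interest=$0.00
After 5 (month_end (apply 3% monthly interest)): balance=$927.00 total_interest=$27.00
After 6 (year_end (apply 10% annual interest)): balance=$1019.70 total_interest=$119.70
After 7 (withdraw($50)): balance=$969.70 total_interest=$119.70
After 8 (withdraw($300)): balance=$669.70 total_interest=$119.70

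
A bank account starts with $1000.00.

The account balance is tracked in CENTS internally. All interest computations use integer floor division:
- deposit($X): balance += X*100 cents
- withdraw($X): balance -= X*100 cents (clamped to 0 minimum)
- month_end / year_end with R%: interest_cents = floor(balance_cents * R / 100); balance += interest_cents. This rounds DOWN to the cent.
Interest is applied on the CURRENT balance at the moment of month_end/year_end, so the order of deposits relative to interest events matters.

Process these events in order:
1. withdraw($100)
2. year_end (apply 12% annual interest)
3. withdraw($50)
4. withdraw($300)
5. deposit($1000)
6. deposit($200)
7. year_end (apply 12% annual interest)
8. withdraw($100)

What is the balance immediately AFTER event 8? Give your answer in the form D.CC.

Answer: 1980.96

Derivation:
After 1 (withdraw($100)): balance=$900.00 total_interest=$0.00
After 2 (year_end (apply 12% annual interest)): balance=$1008.00 total_interest=$108.00
After 3 (withdraw($50)): balance=$958.00 total_interest=$108.00
After 4 (withdraw($300)): balance=$658.00 total_interest=$108.00
After 5 (deposit($1000)): balance=$1658.00 total_interest=$108.00
After 6 (deposit($200)): balance=$1858.00 total_interest=$108.00
After 7 (year_end (apply 12% annual interest)): balance=$2080.96 total_interest=$330.96
After 8 (withdraw($100)): balance=$1980.96 total_interest=$330.96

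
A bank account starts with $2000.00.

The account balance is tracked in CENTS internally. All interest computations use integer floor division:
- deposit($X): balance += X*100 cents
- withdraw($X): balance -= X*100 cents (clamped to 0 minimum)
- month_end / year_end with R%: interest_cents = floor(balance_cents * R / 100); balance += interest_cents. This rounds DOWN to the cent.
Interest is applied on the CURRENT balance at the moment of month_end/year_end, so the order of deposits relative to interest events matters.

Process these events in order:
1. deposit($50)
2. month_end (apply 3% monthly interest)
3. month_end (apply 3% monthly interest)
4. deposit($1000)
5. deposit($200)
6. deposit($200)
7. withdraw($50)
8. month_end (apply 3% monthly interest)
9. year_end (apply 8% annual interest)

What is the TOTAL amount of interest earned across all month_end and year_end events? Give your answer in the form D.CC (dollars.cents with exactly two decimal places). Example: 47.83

Answer: 521.02

Derivation:
After 1 (deposit($50)): balance=$2050.00 total_interest=$0.00
After 2 (month_end (apply 3% monthly interest)): balance=$2111.50 total_interest=$61.50
After 3 (month_end (apply 3% monthly interest)): balance=$2174.84 total_interest=$124.84
After 4 (deposit($1000)): balance=$3174.84 total_interest=$124.84
After 5 (deposit($200)): balance=$3374.84 total_interest=$124.84
After 6 (deposit($200)): balance=$3574.84 total_interest=$124.84
After 7 (withdraw($50)): balance=$3524.84 total_interest=$124.84
After 8 (month_end (apply 3% monthly interest)): balance=$3630.58 total_interest=$230.58
After 9 (year_end (apply 8% annual interest)): balance=$3921.02 total_interest=$521.02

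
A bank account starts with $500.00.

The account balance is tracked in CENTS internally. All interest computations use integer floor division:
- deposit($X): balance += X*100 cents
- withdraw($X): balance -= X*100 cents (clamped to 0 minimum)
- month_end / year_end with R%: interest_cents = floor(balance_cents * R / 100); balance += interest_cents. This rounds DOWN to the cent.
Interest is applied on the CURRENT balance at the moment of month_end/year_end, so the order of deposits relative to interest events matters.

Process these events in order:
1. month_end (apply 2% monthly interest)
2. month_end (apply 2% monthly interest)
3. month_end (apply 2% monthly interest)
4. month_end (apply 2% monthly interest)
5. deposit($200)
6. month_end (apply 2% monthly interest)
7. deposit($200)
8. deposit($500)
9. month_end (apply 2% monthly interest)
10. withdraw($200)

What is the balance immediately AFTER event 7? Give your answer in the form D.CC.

Answer: 956.03

Derivation:
After 1 (month_end (apply 2% monthly interest)): balance=$510.00 total_interest=$10.00
After 2 (month_end (apply 2% monthly interest)): balance=$520.20 total_interest=$20.20
After 3 (month_end (apply 2% monthly interest)): balance=$530.60 total_interest=$30.60
After 4 (month_end (apply 2% monthly interest)): balance=$541.21 total_interest=$41.21
After 5 (deposit($200)): balance=$741.21 total_interest=$41.21
After 6 (month_end (apply 2% monthly interest)): balance=$756.03 total_interest=$56.03
After 7 (deposit($200)): balance=$956.03 total_interest=$56.03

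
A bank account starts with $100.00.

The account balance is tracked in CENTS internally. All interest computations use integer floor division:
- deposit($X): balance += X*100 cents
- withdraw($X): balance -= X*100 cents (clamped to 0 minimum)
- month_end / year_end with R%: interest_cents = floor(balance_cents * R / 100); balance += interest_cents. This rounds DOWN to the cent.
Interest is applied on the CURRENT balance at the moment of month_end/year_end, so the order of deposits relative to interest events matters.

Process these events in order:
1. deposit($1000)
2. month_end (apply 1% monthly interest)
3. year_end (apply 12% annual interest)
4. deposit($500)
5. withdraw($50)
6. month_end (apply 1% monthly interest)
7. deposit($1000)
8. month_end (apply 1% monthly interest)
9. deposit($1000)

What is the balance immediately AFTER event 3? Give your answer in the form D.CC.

Answer: 1244.32

Derivation:
After 1 (deposit($1000)): balance=$1100.00 total_interest=$0.00
After 2 (month_end (apply 1% monthly interest)): balance=$1111.00 total_interest=$11.00
After 3 (year_end (apply 12% annual interest)): balance=$1244.32 total_interest=$144.32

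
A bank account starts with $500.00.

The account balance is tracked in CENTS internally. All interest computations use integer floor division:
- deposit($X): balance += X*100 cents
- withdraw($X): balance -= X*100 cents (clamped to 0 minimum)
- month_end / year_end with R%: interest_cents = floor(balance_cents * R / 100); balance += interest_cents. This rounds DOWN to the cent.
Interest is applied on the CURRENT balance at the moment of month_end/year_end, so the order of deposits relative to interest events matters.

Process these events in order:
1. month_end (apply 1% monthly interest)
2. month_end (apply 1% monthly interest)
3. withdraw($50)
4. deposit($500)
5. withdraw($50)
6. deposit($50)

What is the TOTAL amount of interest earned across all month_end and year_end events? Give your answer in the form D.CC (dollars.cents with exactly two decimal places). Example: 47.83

After 1 (month_end (apply 1% monthly interest)): balance=$505.00 total_interest=$5.00
After 2 (month_end (apply 1% monthly interest)): balance=$510.05 total_interest=$10.05
After 3 (withdraw($50)): balance=$460.05 total_interest=$10.05
After 4 (deposit($500)): balance=$960.05 total_interest=$10.05
After 5 (withdraw($50)): balance=$910.05 total_interest=$10.05
After 6 (deposit($50)): balance=$960.05 total_interest=$10.05

Answer: 10.05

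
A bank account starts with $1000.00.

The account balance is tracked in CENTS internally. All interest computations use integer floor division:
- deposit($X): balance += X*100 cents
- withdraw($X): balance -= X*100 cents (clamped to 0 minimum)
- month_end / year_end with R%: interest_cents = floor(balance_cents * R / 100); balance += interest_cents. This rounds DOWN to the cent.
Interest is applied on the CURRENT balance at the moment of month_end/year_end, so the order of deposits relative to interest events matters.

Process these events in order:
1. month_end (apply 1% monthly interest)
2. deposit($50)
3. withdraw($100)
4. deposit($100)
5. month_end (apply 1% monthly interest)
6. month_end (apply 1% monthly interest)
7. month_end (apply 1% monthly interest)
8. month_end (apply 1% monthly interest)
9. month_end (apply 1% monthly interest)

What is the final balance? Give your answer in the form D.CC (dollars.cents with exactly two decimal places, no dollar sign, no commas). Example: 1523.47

After 1 (month_end (apply 1% monthly interest)): balance=$1010.00 total_interest=$10.00
After 2 (deposit($50)): balance=$1060.00 total_interest=$10.00
After 3 (withdraw($100)): balance=$960.00 total_interest=$10.00
After 4 (deposit($100)): balance=$1060.00 total_interest=$10.00
After 5 (month_end (apply 1% monthly interest)): balance=$1070.60 total_interest=$20.60
After 6 (month_end (apply 1% monthly interest)): balance=$1081.30 total_interest=$31.30
After 7 (month_end (apply 1% monthly interest)): balance=$1092.11 total_interest=$42.11
After 8 (month_end (apply 1% monthly interest)): balance=$1103.03 total_interest=$53.03
After 9 (month_end (apply 1% monthly interest)): balance=$1114.06 total_interest=$64.06

Answer: 1114.06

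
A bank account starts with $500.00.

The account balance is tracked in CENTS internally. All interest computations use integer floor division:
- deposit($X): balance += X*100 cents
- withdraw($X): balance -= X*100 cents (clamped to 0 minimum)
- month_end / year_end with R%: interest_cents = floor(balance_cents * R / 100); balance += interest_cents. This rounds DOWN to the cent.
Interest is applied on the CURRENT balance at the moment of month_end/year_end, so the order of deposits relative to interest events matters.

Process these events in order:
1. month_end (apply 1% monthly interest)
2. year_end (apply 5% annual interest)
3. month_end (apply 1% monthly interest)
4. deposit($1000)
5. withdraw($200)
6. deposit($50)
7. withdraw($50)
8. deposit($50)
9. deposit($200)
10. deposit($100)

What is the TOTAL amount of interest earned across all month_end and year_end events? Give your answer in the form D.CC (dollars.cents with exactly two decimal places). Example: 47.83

After 1 (month_end (apply 1% monthly interest)): balance=$505.00 total_interest=$5.00
After 2 (year_end (apply 5% annual interest)): balance=$530.25 total_interest=$30.25
After 3 (month_end (apply 1% monthly interest)): balance=$535.55 total_interest=$35.55
After 4 (deposit($1000)): balance=$1535.55 total_interest=$35.55
After 5 (withdraw($200)): balance=$1335.55 total_interest=$35.55
After 6 (deposit($50)): balance=$1385.55 total_interest=$35.55
After 7 (withdraw($50)): balance=$1335.55 total_interest=$35.55
After 8 (deposit($50)): balance=$1385.55 total_interest=$35.55
After 9 (deposit($200)): balance=$1585.55 total_interest=$35.55
After 10 (deposit($100)): balance=$1685.55 total_interest=$35.55

Answer: 35.55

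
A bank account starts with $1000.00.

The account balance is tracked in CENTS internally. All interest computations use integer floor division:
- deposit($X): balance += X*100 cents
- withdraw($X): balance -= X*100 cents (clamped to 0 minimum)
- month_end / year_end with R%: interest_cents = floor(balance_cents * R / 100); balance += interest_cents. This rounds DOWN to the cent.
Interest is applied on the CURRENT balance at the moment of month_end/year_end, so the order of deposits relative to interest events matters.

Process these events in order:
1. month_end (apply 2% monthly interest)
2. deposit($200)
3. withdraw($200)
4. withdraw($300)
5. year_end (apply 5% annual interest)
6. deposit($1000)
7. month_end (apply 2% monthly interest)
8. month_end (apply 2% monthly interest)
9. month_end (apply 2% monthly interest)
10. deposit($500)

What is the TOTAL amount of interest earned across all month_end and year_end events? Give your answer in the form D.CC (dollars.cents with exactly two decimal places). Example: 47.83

After 1 (month_end (apply 2% monthly interest)): balance=$1020.00 total_interest=$20.00
After 2 (deposit($200)): balance=$1220.00 total_interest=$20.00
After 3 (withdraw($200)): balance=$1020.00 total_interest=$20.00
After 4 (withdraw($300)): balance=$720.00 total_interest=$20.00
After 5 (year_end (apply 5% annual interest)): balance=$756.00 total_interest=$56.00
After 6 (deposit($1000)): balance=$1756.00 total_interest=$56.00
After 7 (month_end (apply 2% monthly interest)): balance=$1791.12 total_interest=$91.12
After 8 (month_end (apply 2% monthly interest)): balance=$1826.94 total_interest=$126.94
After 9 (month_end (apply 2% monthly interest)): balance=$1863.47 total_interest=$163.47
After 10 (deposit($500)): balance=$2363.47 total_interest=$163.47

Answer: 163.47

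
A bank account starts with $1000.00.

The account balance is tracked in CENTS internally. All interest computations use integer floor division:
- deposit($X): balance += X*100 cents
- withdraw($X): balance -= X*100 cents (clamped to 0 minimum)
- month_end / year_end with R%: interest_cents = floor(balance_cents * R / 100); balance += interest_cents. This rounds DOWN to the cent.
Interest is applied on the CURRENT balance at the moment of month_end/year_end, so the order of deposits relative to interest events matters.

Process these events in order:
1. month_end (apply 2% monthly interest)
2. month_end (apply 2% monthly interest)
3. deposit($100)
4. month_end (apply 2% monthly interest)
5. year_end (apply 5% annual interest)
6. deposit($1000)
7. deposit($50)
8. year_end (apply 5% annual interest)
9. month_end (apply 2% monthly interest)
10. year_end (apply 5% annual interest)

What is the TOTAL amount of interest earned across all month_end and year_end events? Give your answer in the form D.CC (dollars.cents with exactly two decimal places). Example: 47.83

After 1 (month_end (apply 2% monthly interest)): balance=$1020.00 total_interest=$20.00
After 2 (month_end (apply 2% monthly interest)): balance=$1040.40 total_interest=$40.40
After 3 (deposit($100)): balance=$1140.40 total_interest=$40.40
After 4 (month_end (apply 2% monthly interest)): balance=$1163.20 total_interest=$63.20
After 5 (year_end (apply 5% annual interest)): balance=$1221.36 total_interest=$121.36
After 6 (deposit($1000)): balance=$2221.36 total_interest=$121.36
After 7 (deposit($50)): balance=$2271.36 total_interest=$121.36
After 8 (year_end (apply 5% annual interest)): balance=$2384.92 total_interest=$234.92
After 9 (month_end (apply 2% monthly interest)): balance=$2432.61 total_interest=$282.61
After 10 (year_end (apply 5% annual interest)): balance=$2554.24 total_interest=$404.24

Answer: 404.24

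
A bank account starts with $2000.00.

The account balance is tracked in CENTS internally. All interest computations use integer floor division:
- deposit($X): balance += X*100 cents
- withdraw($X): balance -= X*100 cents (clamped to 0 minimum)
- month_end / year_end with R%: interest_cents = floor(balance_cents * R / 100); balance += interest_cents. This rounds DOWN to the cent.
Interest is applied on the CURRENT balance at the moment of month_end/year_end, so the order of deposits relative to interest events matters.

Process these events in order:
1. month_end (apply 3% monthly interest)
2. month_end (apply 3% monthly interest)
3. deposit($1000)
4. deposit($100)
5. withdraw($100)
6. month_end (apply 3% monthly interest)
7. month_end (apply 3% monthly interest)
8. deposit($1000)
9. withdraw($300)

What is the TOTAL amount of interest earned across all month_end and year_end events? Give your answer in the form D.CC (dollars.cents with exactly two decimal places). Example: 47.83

Answer: 311.91

Derivation:
After 1 (month_end (apply 3% monthly interest)): balance=$2060.00 total_interest=$60.00
After 2 (month_end (apply 3% monthly interest)): balance=$2121.80 total_interest=$121.80
After 3 (deposit($1000)): balance=$3121.80 total_interest=$121.80
After 4 (deposit($100)): balance=$3221.80 total_interest=$121.80
After 5 (withdraw($100)): balance=$3121.80 total_interest=$121.80
After 6 (month_end (apply 3% monthly interest)): balance=$3215.45 total_interest=$215.45
After 7 (month_end (apply 3% monthly interest)): balance=$3311.91 total_interest=$311.91
After 8 (deposit($1000)): balance=$4311.91 total_interest=$311.91
After 9 (withdraw($300)): balance=$4011.91 total_interest=$311.91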